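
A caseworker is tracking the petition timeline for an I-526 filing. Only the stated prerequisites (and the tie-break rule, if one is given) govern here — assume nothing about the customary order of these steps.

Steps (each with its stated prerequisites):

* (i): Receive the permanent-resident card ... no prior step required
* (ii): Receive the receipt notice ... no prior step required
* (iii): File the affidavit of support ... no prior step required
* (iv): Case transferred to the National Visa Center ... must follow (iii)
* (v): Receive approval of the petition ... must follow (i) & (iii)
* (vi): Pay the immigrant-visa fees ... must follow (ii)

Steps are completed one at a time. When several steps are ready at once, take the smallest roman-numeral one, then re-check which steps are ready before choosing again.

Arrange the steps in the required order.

(i), (ii), (iii), (iv), (v), (vi)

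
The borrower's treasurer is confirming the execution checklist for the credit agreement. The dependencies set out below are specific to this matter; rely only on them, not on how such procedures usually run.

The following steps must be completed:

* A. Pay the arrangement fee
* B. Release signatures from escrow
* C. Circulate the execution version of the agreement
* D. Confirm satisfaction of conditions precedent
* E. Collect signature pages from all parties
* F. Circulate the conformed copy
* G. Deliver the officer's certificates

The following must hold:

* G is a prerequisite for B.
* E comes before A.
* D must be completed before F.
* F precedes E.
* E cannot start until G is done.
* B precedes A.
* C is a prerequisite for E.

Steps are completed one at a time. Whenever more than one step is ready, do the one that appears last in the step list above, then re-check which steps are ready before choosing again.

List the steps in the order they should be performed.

G D F C E B A

G, D and C have no prerequisites; G is listed later, so G is first.
B now also ready, so the ready set is {D, C, B}; D is listed later → D.
F now also ready, so the ready set is {F, C, B}; F is listed later → F.
C and B are both available; C is listed later → C.
E now also ready, so the ready set is {E, B}; E is listed later → E.
That leaves B as the only ready step → B.
A is the only step now ready → A.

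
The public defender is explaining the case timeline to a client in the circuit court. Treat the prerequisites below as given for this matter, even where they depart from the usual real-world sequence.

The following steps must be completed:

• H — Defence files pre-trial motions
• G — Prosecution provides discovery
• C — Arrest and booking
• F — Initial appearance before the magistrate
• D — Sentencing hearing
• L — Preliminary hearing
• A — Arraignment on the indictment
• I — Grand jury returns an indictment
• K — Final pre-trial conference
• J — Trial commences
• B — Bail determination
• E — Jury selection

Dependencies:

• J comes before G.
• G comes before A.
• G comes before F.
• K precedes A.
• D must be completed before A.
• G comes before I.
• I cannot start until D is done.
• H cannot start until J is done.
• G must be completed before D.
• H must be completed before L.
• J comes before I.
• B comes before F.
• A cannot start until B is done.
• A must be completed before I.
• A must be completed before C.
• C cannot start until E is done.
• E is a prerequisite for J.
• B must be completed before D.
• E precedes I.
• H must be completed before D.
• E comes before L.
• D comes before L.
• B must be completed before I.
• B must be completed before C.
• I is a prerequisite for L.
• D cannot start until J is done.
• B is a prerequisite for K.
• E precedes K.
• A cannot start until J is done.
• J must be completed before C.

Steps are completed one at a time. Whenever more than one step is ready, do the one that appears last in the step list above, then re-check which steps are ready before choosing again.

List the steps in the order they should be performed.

E and B have no prerequisites; E is listed later, so E is first.
B and J are both available; B is listed later → B.
K now also ready, so the ready set is {J, K}; J is listed later → J.
Ready: K, G and H. K is listed later → K.
Now G and H have their prerequisites met. G is listed later, so G next.
F and H are both available; F is listed later → F.
H is the only step now ready → H.
That leaves D as the only ready step → D.
A needed B, J, K, D and G, now all done → A.
Now I and C have their prerequisites met. I is listed later, so I next.
L now also ready, so the ready set is {L, C}; L is listed later → L.
That leaves C as the only ready step → C.

E, B, J, K, G, F, H, D, A, I, L, C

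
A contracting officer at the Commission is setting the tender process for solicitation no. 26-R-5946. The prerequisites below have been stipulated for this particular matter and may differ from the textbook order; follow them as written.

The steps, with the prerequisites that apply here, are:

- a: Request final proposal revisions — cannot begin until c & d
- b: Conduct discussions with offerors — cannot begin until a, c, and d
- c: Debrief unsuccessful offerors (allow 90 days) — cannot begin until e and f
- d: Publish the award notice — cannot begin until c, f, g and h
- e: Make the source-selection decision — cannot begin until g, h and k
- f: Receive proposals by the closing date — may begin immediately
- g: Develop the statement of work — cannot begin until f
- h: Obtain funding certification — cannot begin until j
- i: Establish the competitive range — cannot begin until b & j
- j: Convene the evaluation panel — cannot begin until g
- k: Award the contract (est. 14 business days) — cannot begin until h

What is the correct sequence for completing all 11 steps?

f, g, j, h, k, e, c, d, a, b, i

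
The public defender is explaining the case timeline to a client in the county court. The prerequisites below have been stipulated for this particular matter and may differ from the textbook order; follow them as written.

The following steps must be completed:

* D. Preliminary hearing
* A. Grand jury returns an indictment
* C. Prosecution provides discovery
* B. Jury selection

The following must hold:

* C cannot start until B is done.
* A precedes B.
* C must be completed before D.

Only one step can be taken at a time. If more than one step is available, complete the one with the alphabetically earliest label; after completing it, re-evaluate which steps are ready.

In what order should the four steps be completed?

A, B, C, D

A has no prerequisites → A first.
That leaves B as the only ready step → B.
C needed B, now all done → C.
D needed C, now all done → D.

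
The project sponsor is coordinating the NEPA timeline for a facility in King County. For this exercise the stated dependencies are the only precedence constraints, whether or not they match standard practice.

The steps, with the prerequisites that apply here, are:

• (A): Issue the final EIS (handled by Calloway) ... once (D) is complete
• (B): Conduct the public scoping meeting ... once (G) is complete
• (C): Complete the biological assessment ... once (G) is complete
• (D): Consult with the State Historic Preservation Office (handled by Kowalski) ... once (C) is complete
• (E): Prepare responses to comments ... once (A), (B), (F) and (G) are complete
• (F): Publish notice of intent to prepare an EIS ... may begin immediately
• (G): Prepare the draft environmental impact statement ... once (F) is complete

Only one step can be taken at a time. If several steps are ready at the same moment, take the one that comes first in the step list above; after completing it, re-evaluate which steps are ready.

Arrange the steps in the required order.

(F) has no prerequisites → (F) first.
(G) needed (F), now all done → (G).
Now (B) and (C) have their prerequisites met. (B) is listed earlier, so (B) next.
Next only (C) has its prerequisites met → (C).
(D) needed (C), now all done → (D).
(A) is the only step now ready → (A).
(E) needed (A), (B), (F) and (G), now all done → (E).

(F), (G), (B), (C), (D), (A), (E)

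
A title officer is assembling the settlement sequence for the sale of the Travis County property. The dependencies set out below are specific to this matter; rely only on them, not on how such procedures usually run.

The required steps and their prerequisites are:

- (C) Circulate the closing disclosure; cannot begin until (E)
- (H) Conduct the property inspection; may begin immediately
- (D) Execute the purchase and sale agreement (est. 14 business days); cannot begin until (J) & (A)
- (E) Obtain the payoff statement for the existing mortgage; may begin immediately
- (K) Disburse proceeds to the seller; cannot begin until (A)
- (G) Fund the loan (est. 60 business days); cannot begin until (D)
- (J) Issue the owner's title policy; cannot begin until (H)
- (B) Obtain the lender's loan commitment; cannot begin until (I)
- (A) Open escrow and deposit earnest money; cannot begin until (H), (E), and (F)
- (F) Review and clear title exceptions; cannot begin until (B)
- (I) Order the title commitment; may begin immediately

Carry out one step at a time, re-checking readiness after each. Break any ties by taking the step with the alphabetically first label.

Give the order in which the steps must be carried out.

(E) → (C) → (H) → (I) → (B) → (F) → (A) → (J) → (D) → (G) → (K)

Nothing is required for (E), (H) and (I). (E) has the earlier label → (E) first.
(C) now also ready, so the ready set is {(C), (H), (I)}; (C) has the earlier label → (C).
Ready: (H) and (I). (H) has the earlier label → (H).
(J) now also ready, so the ready set is {(I), (J)}; (I) has the earlier label → (I).
Ready: (B) and (J). (B) has the earlier label → (B).
(F) now also ready, so the ready set is {(F), (J)}; (F) has the earlier label → (F).
(A) now also ready, so the ready set is {(A), (J)}; (A) has the earlier label → (A).
(K) now also ready, so the ready set is {(J), (K)}; (J) has the earlier label → (J).
(D) now also ready, so the ready set is {(D), (K)}; (D) has the earlier label → (D).
(G) now also ready, so the ready set is {(G), (K)}; (G) has the earlier label → (G).
(K) is the only step now ready → (K).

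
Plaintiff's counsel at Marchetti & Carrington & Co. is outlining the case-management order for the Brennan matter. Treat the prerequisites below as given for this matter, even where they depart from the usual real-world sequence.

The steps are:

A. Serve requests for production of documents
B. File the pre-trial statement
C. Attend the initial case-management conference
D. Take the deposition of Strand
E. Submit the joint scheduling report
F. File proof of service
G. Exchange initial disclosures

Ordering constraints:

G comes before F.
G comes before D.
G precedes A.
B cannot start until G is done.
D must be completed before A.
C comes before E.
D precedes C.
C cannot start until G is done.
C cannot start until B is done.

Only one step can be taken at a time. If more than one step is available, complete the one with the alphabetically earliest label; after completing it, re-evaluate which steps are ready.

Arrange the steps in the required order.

G, B, D, A, C, E, F

Only G has no prerequisites, so it is first.
B, D and F are all available; B has the earlier label → B.
Ready: D and F. D has the earlier label → D.
A, C and F are all available; A has the earlier label → A.
C and F are both available; C has the earlier label → C.
E and F are both available; E has the earlier label → E.
That leaves F as the only ready step → F.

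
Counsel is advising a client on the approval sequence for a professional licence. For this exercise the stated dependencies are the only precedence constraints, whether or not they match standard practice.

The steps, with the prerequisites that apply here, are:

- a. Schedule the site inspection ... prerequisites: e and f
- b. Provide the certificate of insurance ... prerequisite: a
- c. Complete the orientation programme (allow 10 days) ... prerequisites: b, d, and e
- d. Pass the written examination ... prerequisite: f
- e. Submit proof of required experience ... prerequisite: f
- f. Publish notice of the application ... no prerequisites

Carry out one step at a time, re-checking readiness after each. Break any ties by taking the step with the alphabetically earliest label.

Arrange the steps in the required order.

f d e a b c

Only f has no prerequisites, so it is first.
Ready: d and e. d has the earlier label → d.
e is the only step now ready → e.
Next only a has its prerequisites met → a.
b needed a, now all done → b.
Next only c has its prerequisites met → c.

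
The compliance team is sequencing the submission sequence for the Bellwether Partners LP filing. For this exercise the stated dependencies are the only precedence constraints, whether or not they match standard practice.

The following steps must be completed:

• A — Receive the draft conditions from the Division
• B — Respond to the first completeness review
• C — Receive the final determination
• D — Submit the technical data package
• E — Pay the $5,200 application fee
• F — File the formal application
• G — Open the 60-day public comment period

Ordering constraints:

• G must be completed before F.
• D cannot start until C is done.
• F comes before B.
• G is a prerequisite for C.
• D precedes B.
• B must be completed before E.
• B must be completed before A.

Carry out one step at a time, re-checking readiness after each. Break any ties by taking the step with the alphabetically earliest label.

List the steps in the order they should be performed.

G has no prerequisites → G first.
Now C and F have their prerequisites met. C has the earlier label, so C next.
D and F are both available; D has the earlier label → D.
That leaves F as the only ready step → F.
B needed D and F, now all done → B.
A and E are both available; A has the earlier label → A.
E needed B, now all done → E.

G C D F B A E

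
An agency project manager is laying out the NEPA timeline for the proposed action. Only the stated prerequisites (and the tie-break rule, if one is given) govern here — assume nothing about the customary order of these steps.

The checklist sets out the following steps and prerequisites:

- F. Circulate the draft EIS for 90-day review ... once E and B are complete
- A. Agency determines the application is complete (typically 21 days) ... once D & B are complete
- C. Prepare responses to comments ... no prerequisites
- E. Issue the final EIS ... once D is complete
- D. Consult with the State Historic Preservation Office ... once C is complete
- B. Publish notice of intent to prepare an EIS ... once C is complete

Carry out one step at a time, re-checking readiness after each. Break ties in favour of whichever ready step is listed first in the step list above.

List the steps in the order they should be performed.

C → D → E → B → F → A

C is the only step with nothing outstanding, so it goes first.
Ready: D and B. D is listed earlier → D.
E and B are both available; E is listed earlier → E.
B needed C, now all done → B.
Ready: F and A. F is listed earlier → F.
That leaves A as the only ready step → A.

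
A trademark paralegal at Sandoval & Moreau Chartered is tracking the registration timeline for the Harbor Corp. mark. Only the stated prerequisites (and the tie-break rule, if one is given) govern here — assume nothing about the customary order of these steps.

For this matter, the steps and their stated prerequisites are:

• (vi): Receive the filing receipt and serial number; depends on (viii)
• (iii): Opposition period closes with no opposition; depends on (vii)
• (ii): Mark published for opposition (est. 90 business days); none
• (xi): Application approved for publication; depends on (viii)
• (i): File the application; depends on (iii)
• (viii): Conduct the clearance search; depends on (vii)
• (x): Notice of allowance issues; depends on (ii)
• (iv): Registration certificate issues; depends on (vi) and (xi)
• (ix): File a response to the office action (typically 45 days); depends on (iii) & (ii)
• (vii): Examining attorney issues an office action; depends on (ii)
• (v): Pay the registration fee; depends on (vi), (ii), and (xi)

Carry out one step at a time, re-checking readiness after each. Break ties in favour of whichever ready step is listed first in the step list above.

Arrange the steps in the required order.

(ii) → (x) → (vii) → (iii) → (i) → (viii) → (vi) → (xi) → (iv) → (ix) → (v)

(ii) has no prerequisites → (ii) first.
Now (x) and (vii) have their prerequisites met. (x) is listed earlier, so (x) next.
(vii) needed (ii), now all done → (vii).
Now (iii) and (viii) have their prerequisites met. (iii) is listed earlier, so (iii) next.
(i) and (ix) now also ready, so the ready set is {(i), (viii), (ix)}; (i) is listed earlier → (i).
Now (viii) and (ix) have their prerequisites met. (viii) is listed earlier, so (viii) next.
(vi) and (xi) now also ready, so the ready set is {(vi), (xi), (ix)}; (vi) is listed earlier → (vi).
Ready: (xi) and (ix). (xi) is listed earlier → (xi).
(iv), (ix) and (v) are all available; (iv) is listed earlier → (iv).
Now (ix) and (v) have their prerequisites met. (ix) is listed earlier, so (ix) next.
(v) is the only step now ready → (v).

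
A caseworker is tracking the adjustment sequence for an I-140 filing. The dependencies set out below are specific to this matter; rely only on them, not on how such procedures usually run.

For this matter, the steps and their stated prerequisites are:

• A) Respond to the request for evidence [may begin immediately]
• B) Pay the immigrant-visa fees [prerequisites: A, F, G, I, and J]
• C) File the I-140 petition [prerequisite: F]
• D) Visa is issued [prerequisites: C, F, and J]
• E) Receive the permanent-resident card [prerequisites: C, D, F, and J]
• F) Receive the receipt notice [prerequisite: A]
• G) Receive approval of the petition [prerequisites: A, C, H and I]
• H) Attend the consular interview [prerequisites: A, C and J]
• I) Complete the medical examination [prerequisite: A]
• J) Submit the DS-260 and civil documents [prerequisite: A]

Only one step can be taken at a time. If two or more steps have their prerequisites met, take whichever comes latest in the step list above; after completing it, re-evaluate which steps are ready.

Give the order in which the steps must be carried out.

Only A has no prerequisites, so it is first.
Ready: J, I and F. J is listed later → J.
Now I and F have their prerequisites met. I is listed later, so I next.
F needed A, now all done → F.
Next only C has its prerequisites met → C.
H and D are both available; H is listed later → H.
G and D are both available; G is listed later → G.
Ready: D and B. D is listed later → D.
E now also ready, so the ready set is {E, B}; E is listed later → E.
Next only B has its prerequisites met → B.

A, J, I, F, C, H, G, D, E, B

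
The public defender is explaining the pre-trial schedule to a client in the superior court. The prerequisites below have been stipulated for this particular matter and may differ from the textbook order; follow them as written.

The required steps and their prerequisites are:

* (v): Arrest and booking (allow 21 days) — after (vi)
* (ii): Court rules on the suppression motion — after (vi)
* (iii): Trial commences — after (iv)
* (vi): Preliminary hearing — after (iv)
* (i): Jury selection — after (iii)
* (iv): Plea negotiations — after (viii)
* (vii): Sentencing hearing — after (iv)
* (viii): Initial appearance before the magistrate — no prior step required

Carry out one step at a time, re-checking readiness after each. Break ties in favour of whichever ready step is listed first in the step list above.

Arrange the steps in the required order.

(viii), (iv), (iii), (vi), (v), (ii), (i), (vii)

Only (viii) has no prerequisites, so it is first.
(iv) is the only step now ready → (iv).
(iii), (vi) and (vii) are all available; (iii) is listed earlier → (iii).
(i) now also ready, so the ready set is {(vi), (i), (vii)}; (vi) is listed earlier → (vi).
(v), (ii), (i) and (vii) are all available; (v) is listed earlier → (v).
Ready: (ii), (i) and (vii). (ii) is listed earlier → (ii).
Ready: (i) and (vii). (i) is listed earlier → (i).
(vii) needed (iv), now all done → (vii).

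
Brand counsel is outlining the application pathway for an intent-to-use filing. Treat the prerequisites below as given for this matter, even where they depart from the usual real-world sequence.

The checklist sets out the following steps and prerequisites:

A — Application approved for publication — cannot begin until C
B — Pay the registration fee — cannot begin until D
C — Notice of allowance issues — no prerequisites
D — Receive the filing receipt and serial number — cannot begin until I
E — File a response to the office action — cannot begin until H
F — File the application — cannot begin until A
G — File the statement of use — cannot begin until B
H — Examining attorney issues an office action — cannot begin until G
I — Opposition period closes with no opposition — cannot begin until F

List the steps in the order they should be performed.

C → A → F → I → D → B → G → H → E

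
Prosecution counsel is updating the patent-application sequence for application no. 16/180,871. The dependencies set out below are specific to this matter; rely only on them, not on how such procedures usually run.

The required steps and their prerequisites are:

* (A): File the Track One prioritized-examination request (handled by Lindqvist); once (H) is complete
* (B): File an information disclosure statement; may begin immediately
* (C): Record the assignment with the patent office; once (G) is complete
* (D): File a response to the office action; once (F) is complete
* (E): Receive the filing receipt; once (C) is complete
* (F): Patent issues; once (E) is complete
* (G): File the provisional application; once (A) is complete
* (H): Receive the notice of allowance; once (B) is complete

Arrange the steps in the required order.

(B), (H), (A), (G), (C), (E), (F), (D)

(B) is the only step with nothing outstanding, so it goes first.
(H) is the only step now ready → (H).
(A) needed (H), now all done → (A).
(G) is the only step now ready → (G).
(C) needed (G), now all done → (C).
Next only (E) has its prerequisites met → (E).
That leaves (F) as the only ready step → (F).
That leaves (D) as the only ready step → (D).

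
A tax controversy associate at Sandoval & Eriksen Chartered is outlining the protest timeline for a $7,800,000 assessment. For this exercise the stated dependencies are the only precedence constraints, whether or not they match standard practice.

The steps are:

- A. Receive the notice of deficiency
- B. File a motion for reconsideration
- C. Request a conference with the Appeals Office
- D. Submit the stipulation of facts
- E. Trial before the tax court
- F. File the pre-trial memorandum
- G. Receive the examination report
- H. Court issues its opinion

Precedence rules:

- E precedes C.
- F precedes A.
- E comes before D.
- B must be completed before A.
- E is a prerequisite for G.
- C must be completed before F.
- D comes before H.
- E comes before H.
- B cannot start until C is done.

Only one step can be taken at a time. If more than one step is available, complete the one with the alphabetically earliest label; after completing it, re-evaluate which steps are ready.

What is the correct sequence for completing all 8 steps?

E has no prerequisites → E first.
Now C, D and G have their prerequisites met. C has the earlier label, so C next.
Ready: B, D, F and G. B has the earlier label → B.
Now D, F and G have their prerequisites met. D has the earlier label, so D next.
H now also ready, so the ready set is {F, G, H}; F has the earlier label → F.
Ready: A, G and H. A has the earlier label → A.
Now G and H have their prerequisites met. G has the earlier label, so G next.
H is the only step now ready → H.

E → C → B → D → F → A → G → H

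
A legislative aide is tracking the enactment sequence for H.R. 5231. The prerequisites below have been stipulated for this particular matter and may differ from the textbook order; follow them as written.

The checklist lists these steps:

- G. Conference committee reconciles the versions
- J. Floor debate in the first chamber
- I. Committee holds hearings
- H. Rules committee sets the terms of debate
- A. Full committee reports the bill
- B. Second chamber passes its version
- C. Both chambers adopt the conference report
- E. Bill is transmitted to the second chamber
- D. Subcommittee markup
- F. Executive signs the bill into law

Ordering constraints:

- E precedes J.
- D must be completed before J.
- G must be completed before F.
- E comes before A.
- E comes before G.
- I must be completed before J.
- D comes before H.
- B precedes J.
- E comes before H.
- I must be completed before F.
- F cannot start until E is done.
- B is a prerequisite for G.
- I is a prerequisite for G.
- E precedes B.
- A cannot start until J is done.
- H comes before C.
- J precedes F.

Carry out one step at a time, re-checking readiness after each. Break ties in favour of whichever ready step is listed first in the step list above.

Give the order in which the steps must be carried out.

I, E, B, G, D, J, H, A, C, F

Nothing is required for I, E and D. I is listed earlier → I first.
Ready: E and D. E is listed earlier → E.
Now B and D have their prerequisites met. B is listed earlier, so B next.
Ready: G and D. G is listed earlier → G.
That leaves D as the only ready step → D.
Ready: J and H. J is listed earlier → J.
Ready: H, A and F. H is listed earlier → H.
A, C and F are all available; A is listed earlier → A.
C and F are both available; C is listed earlier → C.
That leaves F as the only ready step → F.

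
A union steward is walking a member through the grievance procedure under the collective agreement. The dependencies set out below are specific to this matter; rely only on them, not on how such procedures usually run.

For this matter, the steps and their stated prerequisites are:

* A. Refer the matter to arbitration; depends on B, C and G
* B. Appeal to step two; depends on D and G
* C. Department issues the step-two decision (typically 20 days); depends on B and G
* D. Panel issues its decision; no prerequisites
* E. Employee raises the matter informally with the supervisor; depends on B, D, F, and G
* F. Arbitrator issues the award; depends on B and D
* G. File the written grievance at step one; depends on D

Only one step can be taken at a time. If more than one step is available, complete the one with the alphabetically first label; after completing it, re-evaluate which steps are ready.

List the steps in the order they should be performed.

D, G, B, C, A, F, E

D is the only step with nothing outstanding, so it goes first.
G needed D, now all done → G.
That leaves B as the only ready step → B.
Now C and F have their prerequisites met. C has the earlier label, so C next.
A now also ready, so the ready set is {A, F}; A has the earlier label → A.
F is the only step now ready → F.
That leaves E as the only ready step → E.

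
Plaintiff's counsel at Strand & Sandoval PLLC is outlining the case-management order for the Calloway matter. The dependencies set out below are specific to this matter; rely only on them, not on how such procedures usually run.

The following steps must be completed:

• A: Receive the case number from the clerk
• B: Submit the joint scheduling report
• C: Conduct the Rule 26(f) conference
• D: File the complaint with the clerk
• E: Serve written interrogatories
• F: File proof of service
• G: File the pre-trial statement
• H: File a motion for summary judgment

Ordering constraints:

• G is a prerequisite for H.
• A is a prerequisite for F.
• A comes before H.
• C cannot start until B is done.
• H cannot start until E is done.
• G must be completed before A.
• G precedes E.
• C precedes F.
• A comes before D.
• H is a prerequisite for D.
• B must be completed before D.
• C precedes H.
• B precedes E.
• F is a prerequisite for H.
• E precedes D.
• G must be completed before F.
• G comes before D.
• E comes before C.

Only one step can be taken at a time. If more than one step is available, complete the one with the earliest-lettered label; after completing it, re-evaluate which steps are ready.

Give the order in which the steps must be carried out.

B and G have no prerequisites; B has the earlier label, so B is first.
That leaves G as the only ready step → G.
Ready: A and E. A has the earlier label → A.
E needed B and G, now all done → E.
C is the only step now ready → C.
That leaves F as the only ready step → F.
That leaves H as the only ready step → H.
Next only D has its prerequisites met → D.

B, G, A, E, C, F, H, D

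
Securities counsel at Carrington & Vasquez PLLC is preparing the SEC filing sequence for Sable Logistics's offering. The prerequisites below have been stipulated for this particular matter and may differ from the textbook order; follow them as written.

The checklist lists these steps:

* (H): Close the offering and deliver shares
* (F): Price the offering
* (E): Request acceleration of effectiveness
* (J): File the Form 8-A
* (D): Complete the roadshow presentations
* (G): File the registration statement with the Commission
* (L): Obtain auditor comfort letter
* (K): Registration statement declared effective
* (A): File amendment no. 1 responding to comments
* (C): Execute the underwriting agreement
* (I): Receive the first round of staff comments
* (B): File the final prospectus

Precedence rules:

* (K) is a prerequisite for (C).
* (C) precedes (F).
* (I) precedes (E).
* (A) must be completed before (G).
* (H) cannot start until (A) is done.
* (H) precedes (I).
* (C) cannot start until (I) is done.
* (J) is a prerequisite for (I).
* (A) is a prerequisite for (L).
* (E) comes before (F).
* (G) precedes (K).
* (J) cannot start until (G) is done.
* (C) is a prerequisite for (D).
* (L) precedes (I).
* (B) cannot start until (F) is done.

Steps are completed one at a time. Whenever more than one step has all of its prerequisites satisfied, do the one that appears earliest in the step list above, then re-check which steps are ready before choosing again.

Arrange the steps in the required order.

(A), (H), (G), (J), (L), (K), (I), (E), (C), (F), (D), (B)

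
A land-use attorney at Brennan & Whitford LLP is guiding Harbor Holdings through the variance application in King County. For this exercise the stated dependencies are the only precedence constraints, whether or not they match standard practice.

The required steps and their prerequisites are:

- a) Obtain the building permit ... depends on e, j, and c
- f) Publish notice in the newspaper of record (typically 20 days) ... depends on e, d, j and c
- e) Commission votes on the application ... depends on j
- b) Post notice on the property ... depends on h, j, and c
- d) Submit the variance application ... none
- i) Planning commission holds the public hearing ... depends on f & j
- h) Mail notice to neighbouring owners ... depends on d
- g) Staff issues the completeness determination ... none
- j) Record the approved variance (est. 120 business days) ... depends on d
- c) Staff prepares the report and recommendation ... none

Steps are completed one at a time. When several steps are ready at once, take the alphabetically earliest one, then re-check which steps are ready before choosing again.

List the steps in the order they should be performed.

c → d → g → h → j → b → e → a → f → i

c, d and g have no prerequisites; c has the earlier label, so c is first.
d and g are both available; d has the earlier label → d.
h and j now also ready, so the ready set is {g, h, j}; g has the earlier label → g.
h and j are both available; h has the earlier label → h.
j needed d, now all done → j.
b and e are both available; b has the earlier label → b.
That leaves e as the only ready step → e.
a and f are both available; a has the earlier label → a.
f needed c, d, e and j, now all done → f.
i is the only step now ready → i.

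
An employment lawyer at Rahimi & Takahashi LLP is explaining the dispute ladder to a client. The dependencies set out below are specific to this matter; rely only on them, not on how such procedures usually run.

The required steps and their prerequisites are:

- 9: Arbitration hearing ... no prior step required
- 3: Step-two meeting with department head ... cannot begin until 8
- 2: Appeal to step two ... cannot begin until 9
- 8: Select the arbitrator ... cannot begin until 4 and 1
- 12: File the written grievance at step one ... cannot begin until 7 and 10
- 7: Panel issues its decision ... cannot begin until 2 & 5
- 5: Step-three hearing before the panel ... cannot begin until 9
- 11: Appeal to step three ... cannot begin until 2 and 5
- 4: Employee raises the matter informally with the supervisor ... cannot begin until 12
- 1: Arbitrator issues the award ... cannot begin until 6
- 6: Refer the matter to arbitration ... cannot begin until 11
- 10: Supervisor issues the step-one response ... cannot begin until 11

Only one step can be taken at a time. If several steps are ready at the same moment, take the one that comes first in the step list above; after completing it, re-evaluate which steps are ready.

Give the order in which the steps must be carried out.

9 has no prerequisites → 9 first.
2 and 5 are both available; 2 is listed earlier → 2.
5 needed 9, now all done → 5.
Now 7 and 11 have their prerequisites met. 7 is listed earlier, so 7 next.
Next only 11 has its prerequisites met → 11.
6 and 10 are both available; 6 is listed earlier → 6.
Now 1 and 10 have their prerequisites met. 1 is listed earlier, so 1 next.
That leaves 10 as the only ready step → 10.
That leaves 12 as the only ready step → 12.
That leaves 4 as the only ready step → 4.
That leaves 8 as the only ready step → 8.
Next only 3 has its prerequisites met → 3.

9, 2, 5, 7, 11, 6, 1, 10, 12, 4, 8, 3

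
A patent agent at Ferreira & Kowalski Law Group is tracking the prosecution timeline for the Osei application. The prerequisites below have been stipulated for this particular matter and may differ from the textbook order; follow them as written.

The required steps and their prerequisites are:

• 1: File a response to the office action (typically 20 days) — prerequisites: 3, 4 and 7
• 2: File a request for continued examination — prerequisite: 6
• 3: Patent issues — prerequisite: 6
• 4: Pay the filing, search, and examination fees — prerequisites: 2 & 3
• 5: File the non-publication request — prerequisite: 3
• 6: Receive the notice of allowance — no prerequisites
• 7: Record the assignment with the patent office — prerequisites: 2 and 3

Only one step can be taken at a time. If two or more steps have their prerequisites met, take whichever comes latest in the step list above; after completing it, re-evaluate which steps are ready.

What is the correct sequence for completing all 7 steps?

6, 3, 5, 2, 7, 4, 1

6 is the only step with nothing outstanding, so it goes first.
3 and 2 are both available; 3 is listed later → 3.
5 now also ready, so the ready set is {5, 2}; 5 is listed later → 5.
2 is the only step now ready → 2.
Ready: 7 and 4. 7 is listed later → 7.
4 is the only step now ready → 4.
1 needed 7, 4 and 3, now all done → 1.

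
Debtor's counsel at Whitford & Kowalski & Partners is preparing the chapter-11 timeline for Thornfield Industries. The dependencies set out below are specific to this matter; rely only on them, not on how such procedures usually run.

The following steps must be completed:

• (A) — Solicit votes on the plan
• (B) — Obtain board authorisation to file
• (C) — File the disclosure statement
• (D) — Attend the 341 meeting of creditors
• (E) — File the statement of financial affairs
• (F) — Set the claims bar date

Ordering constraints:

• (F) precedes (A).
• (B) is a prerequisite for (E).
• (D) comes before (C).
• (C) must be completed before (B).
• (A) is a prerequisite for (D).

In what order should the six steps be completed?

(F) → (A) → (D) → (C) → (B) → (E)

(F) is the only step with nothing outstanding, so it goes first.
Next only (A) has its prerequisites met → (A).
(D) needed (A), now all done → (D).
That leaves (C) as the only ready step → (C).
Next only (B) has its prerequisites met → (B).
(E) needed (B), now all done → (E).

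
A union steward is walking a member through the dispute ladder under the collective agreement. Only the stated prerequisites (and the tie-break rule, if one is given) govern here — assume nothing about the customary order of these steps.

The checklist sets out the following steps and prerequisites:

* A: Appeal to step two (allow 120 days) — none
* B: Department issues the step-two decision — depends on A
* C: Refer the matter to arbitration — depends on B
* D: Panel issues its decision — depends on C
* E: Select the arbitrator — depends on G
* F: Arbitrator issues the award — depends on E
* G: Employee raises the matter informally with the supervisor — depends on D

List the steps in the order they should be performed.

A B C D G E F

A has no prerequisites → A first.
B is the only step now ready → B.
Next only C has its prerequisites met → C.
That leaves D as the only ready step → D.
Next only G has its prerequisites met → G.
Next only E has its prerequisites met → E.
Next only F has its prerequisites met → F.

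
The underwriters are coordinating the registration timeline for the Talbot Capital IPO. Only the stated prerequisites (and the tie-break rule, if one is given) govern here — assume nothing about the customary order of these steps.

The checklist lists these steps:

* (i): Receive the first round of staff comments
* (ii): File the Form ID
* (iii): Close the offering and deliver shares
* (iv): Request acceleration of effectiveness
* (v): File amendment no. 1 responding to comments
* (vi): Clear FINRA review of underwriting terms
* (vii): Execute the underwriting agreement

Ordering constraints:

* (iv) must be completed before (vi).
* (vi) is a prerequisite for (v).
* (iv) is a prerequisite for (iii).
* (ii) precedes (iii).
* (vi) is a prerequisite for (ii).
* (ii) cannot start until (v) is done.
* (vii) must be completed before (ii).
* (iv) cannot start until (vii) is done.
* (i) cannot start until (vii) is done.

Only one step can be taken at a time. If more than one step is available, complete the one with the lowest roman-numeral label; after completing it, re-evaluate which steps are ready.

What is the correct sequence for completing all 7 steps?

(vii) → (i) → (iv) → (vi) → (v) → (ii) → (iii)

Only (vii) has no prerequisites, so it is first.
Now (i) and (iv) have their prerequisites met. (i) has the earlier label, so (i) next.
(iv) needed (vii), now all done → (iv).
(vi) needed (iv), now all done → (vi).
(v) is the only step now ready → (v).
(ii) is the only step now ready → (ii).
(iii) is the only step now ready → (iii).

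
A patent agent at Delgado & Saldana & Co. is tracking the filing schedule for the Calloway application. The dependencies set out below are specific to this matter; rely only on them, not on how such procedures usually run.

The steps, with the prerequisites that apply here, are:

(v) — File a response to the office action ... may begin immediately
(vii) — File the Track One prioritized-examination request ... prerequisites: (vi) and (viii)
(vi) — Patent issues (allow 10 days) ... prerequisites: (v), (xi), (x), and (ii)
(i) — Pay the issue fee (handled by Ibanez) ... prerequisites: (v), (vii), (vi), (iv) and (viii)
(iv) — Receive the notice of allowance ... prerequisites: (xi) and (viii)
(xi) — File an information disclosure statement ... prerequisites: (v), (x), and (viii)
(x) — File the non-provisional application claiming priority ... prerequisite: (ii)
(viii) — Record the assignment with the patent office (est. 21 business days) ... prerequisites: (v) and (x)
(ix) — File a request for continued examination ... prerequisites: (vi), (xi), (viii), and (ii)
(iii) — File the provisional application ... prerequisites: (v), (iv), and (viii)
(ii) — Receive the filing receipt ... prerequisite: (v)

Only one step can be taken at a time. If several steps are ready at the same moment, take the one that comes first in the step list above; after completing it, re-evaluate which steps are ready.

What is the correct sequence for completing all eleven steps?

(v) → (ii) → (x) → (viii) → (xi) → (vi) → (vii) → (iv) → (i) → (ix) → (iii)

(v) is the only step with nothing outstanding, so it goes first.
(ii) needed (v), now all done → (ii).
That leaves (x) as the only ready step → (x).
That leaves (viii) as the only ready step → (viii).
(xi) needed (v), (x) and (viii), now all done → (xi).
Now (vi) and (iv) have their prerequisites met. (vi) is listed earlier, so (vi) next.
Ready: (vii), (iv) and (ix). (vii) is listed earlier → (vii).
Now (iv) and (ix) have their prerequisites met. (iv) is listed earlier, so (iv) next.
Now (i), (ix) and (iii) have their prerequisites met. (i) is listed earlier, so (i) next.
(ix) and (iii) are both available; (ix) is listed earlier → (ix).
(iii) needed (v), (iv) and (viii), now all done → (iii).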